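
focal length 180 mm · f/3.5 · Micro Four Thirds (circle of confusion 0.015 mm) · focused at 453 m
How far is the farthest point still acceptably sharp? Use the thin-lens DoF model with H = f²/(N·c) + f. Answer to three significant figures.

1700 m

Hyperfocal distance H = f²/(N·c) + f = 180²/(3.5 × 0.015) + 180 = 32400/0.0525 + 180 ≈ 617322.9 mm ≈ 617.3 m.
Far limit Df = s·(H − f)/(H − s) = 453000 × (617322.9 − 180) / (617322.9 − 453000) = 453000 × 617142.9 / 164322.9 ≈ 1701320 mm ≈ 1700 m.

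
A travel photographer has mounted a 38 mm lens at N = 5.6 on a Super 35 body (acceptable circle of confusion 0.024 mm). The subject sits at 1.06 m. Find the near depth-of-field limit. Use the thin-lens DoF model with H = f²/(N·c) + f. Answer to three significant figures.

Hyperfocal distance H = f²/(N·c) + f = 38²/(5.6 × 0.024) + 38 = 1444/0.1344 + 38 ≈ 10782.0 mm ≈ 10.78 m.
Near limit Dn = s·(H − f)/(H + s − 2f) = 1060 × (10782.0 − 38) / (10782.0 + 1060 − 2 × 38) = 1060 × 10744.0 / 11766.0 ≈ 967.93 mm ≈ 0.968 m.

0.968 m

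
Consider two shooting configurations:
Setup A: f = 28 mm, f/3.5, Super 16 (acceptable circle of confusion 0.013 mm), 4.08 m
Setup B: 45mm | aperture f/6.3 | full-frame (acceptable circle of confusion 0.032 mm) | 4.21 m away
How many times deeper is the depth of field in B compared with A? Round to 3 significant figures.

2.08

Setup A: H = 28²/(3.5×0.013) + 28 ≈ 17258.8 mm; DoF = Df − Dn = 5334.5 − 3303.2 ≈ 2031.3 mm.
Setup B: H = 45²/(6.3×0.032) + 45 ≈ 10089.6 mm; DoF = Df − Dn = 7192.3 − 2976.0 ≈ 4216.3 mm.
Ratio = 4216.3 / 2031.3 ≈ 2.08.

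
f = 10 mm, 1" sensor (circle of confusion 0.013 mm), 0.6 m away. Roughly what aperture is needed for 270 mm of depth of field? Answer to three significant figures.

f/2.80

Write h = H − f = f²/(N·c). The thin-lens limits are Dn = s·h/(h + (s−f)) and Df = s·h/(h − (s−f)), so DoF = Df − Dn = 2·s·(s−f)·h / (h² − (s−f)²).
That is a quadratic in h: DoF·h² − 2·s·(s−f)·h − DoF·(s−f)² = 0 ⇒ h = (s−f)·(s + √(s² + DoF²)) / DoF = 590 × (600 + √(600² + 270²)) / 270 = 590 × (600 + 657.951) / 270 ≈ 2748.9 mm.
Then N = f²/(c·h) = 10² / (0.013 × 2748.9) = 100 / 35.735 ≈ 2.80.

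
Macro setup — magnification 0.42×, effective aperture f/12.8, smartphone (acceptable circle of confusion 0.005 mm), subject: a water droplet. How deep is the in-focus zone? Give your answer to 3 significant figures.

0.726 mm

At magnification m, DoF ≈ 2·N_eff·c/m² = 2 × 12.8 × 0.005 / 0.42² = 0.128 / 0.1764 ≈ 0.726 mm.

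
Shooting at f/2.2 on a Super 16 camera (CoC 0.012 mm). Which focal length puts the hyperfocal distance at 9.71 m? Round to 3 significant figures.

From H = f²/(N·c) + f, with f ≪ H: f ≈ √(H·N·c) = √(9710 × 2.2 × 0.012) = √256.34 ≈ 16.01 mm.
The +f correction barely moves this — solving exactly, f² + N·c·f − N·c·H = 0 ⇒ f = (−N·c + √((N·c)² + 4·N·c·H))/2 = (−0.0264 + √1025.4)/2 ≈ 15.998 mm, so f ≈ 16.0 mm.

16.0 mm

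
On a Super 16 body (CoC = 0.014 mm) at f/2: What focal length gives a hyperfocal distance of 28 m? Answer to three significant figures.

From H = f²/(N·c) + f, with f ≪ H: f ≈ √(H·N·c) = √(28000 × 2 × 0.014) = √784.00 ≈ 28.00 mm.
The +f correction barely moves this — solving exactly, f² + N·c·f − N·c·H = 0 ⇒ f = (−N·c + √((N·c)² + 4·N·c·H))/2 = (−0.028 + √3136.0)/2 ≈ 27.986 mm, so f ≈ 28.0 mm.

28.0 mm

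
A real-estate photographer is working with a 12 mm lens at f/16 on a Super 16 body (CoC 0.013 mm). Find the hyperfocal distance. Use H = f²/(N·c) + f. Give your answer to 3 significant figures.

0.704 m

Hyperfocal distance H = f²/(N·c) + f = 12²/(16 × 0.013) + 12 = 144/0.208 + 12 ≈ 704.3 mm ≈ 0.704 m.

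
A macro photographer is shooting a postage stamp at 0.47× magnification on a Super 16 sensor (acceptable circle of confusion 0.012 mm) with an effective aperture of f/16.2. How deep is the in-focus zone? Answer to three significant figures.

At magnification m, DoF ≈ 2·N_eff·c/m² = 2 × 16.2 × 0.012 / 0.47² = 0.3888 / 0.2209 ≈ 1.76 mm.

1.76 mm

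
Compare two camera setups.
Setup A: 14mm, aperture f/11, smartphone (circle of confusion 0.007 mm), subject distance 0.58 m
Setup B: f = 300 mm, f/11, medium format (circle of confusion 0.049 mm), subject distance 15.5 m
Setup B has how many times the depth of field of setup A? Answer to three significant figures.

Setup A: H = 14²/(11×0.007) + 14 ≈ 2559.5 mm; DoF = Df − Dn = 745.84 − 474.49 ≈ 271.35 mm.
Setup B: H = 300²/(11×0.049) + 300 ≈ 167275.9 mm; DoF = Df − Dn = 17052.3 − 14206.7 ≈ 2845.6 mm.
Ratio = 2845.6 / 271.35 ≈ 10.5.

10.5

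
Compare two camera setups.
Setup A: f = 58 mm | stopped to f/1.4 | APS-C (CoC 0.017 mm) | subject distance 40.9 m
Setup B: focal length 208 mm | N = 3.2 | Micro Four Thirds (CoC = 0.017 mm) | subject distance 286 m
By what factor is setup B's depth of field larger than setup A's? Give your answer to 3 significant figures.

9.15

Setup A: H = 58²/(1.4×0.017) + 58 ≈ 141402.5 mm; DoF = Df − Dn = 57521 − 31731 ≈ 25790 mm.
Setup B: H = 208²/(3.2×0.017) + 208 ≈ 795502.1 mm; DoF = Df − Dn = 446424 − 210394 ≈ 236030 mm.
Ratio = 236030 / 25790 ≈ 9.15.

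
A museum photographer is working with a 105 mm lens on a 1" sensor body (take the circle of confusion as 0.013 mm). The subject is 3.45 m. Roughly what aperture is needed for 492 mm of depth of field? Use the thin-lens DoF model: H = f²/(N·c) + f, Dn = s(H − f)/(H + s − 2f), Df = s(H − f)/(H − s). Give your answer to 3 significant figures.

f/18

Write h = H − f = f²/(N·c). The thin-lens limits are Dn = s·h/(h + (s−f)) and Df = s·h/(h − (s−f)), so DoF = Df − Dn = 2·s·(s−f)·h / (h² − (s−f)²).
That is a quadratic in h: DoF·h² − 2·s·(s−f)·h − DoF·(s−f)² = 0 ⇒ h = (s−f)·(s + √(s² + DoF²)) / DoF = 3345 × (3450 + √(3450² + 492²)) / 492 = 3345 × (3450 + 3484.91) / 492 ≈ 47149 mm.
Then N = f²/(c·h) = 105² / (0.013 × 47149) = 11025 / 612.94 ≈ 18.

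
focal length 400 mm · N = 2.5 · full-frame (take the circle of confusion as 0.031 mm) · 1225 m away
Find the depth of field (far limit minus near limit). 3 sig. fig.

2240 m

Hyperfocal distance H = f²/(N·c) + f = 400²/(2.5 × 0.031) + 400 = 160000/0.0775 + 400 ≈ 2064916.1 mm ≈ 2065 m.
Near limit Dn = s·(H − f)/(H + s − 2f) = 1225000 × (2064916.1 − 400) / (2064916.1 + 1225000 − 2 × 400) = 1225000 × 2064516.1 / 3289116.1 ≈ 768909 mm.
Far limit Df = s·(H − f)/(H − s) = 1225000 × (2064916.1 − 400) / (2064916.1 − 1225000) = 1225000 × 2064516.1 / 839916.1 ≈ 3011053 mm.
Depth of field = Df − Dn = 3011053 − 768909 ≈ 2242144 mm ≈ 2240 m.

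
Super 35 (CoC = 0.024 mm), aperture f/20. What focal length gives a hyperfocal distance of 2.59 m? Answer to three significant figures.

35.0 mm

From H = f²/(N·c) + f, with f ≪ H: f ≈ √(H·N·c) = √(2590 × 20 × 0.024) = √1243.2 ≈ 35.26 mm.
Exact: f² + N·c·f − N·c·H = 0 ⇒ f = (−N·c + √((N·c)² + 4·N·c·H))/2 = (−0.48 + √4973.0)/2 ≈ 35.020 mm ≈ 35.0 mm.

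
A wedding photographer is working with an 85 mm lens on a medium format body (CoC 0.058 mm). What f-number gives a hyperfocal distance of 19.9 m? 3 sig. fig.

Rearrange H = f²/(N·c) + f for N: N = f² / ((H − f)·c).
N = 85² / ((19900 − 85) × 0.058) = 7225 / 1149 ≈ 6.29.

f/6.29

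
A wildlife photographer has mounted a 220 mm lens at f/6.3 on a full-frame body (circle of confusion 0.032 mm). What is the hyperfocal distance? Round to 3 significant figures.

240 m

Hyperfocal distance H = f²/(N·c) + f = 220²/(6.3 × 0.032) + 220 = 48400/0.2016 + 220 ≈ 240299.4 mm ≈ 240 m.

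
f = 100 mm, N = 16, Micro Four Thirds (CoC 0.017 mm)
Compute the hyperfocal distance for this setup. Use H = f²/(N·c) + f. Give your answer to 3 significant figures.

36.9 m

Hyperfocal distance H = f²/(N·c) + f = 100²/(16 × 0.017) + 100 = 10000/0.272 + 100 ≈ 36864.7 mm ≈ 36.9 m.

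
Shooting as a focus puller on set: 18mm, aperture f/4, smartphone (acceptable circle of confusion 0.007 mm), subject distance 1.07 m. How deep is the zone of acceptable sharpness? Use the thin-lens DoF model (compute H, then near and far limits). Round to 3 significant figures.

Hyperfocal distance H = f²/(N·c) + f = 18²/(4 × 0.007) + 18 = 324/0.028 + 18 ≈ 11589.4 mm ≈ 11.59 m.
Near limit Dn = s·(H − f)/(H + s − 2f) = 1070 × (11589.4 − 18) / (11589.4 + 1070 − 2 × 18) = 1070 × 11571.4 / 12623.4 ≈ 980.83 mm.
Far limit Df = s·(H − f)/(H − s) = 1070 × (11589.4 − 18) / (11589.4 − 1070) = 1070 × 11571.4 / 10519.4 ≈ 1177.01 mm.
Depth of field = Df − Dn = 1177.01 − 980.83 ≈ 196.18 mm.

196 mm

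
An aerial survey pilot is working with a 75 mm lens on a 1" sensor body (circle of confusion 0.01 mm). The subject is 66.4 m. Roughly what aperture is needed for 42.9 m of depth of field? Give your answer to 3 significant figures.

Write h = H − f = f²/(N·c). The thin-lens limits are Dn = s·h/(h + (s−f)) and Df = s·h/(h − (s−f)), so DoF = Df − Dn = 2·s·(s−f)·h / (h² − (s−f)²).
That is a quadratic in h: DoF·h² − 2·s·(s−f)·h − DoF·(s−f)² = 0 ⇒ h = (s−f)·(s + √(s² + DoF²)) / DoF = 66325 × (66400 + √(66400² + 42900²)) / 42900 = 66325 × (66400 + 79053.0) / 42900 ≈ 224876 mm.
Then N = f²/(c·h) = 75² / (0.01 × 224876) = 5625 / 2248.8 ≈ 2.50.

f/2.50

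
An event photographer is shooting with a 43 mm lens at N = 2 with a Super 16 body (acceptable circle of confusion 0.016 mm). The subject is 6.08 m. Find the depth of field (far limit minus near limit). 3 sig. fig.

Hyperfocal distance H = f²/(N·c) + f = 43²/(2 × 0.016) + 43 = 1849/0.032 + 43 ≈ 57824.2 mm ≈ 57.82 m.
Near limit Dn = s·(H − f)/(H + s − 2f) = 6080 × (57824.2 − 43) / (57824.2 + 6080 − 2 × 43) = 6080 × 57781.2 / 63818.2 ≈ 5504.9 mm.
Far limit Df = s·(H − f)/(H − s) = 6080 × (57824.2 − 43) / (57824.2 − 6080) = 6080 × 57781.2 / 51744.2 ≈ 6789.4 mm.
Depth of field = Df − Dn = 6789.4 − 5504.9 ≈ 1284.5 mm ≈ 1.28 m.

1.28 m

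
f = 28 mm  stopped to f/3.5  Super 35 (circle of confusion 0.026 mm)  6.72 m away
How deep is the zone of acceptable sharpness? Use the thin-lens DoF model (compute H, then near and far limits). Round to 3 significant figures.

Hyperfocal distance H = f²/(N·c) + f = 28²/(3.5 × 0.026) + 28 = 784/0.091 + 28 ≈ 8643.4 mm ≈ 8.643 m.
Near limit Dn = s·(H − f)/(H + s − 2f) = 6720 × (8643.4 − 28) / (8643.4 + 6720 − 2 × 28) = 6720 × 8615.4 / 15307.4 ≈ 3782 mm.
Far limit Df = s·(H − f)/(H − s) = 6720 × (8643.4 − 28) / (8643.4 − 6720) = 6720 × 8615.4 / 1923.4 ≈ 30101 mm.
Depth of field = Df − Dn = 30101 − 3782 ≈ 26319 mm ≈ 26.3 m.

26.3 m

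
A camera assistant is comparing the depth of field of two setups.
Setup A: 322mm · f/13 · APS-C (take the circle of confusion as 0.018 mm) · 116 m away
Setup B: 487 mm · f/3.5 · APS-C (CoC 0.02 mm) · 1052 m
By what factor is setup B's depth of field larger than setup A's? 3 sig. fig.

Setup A: H = 322²/(13×0.018) + 322 ≈ 443416.0 mm; DoF = Df − Dn = 156983 − 91985 ≈ 64998 mm.
Setup B: H = 487²/(3.5×0.02) + 487 ≈ 3388615.6 mm; DoF = Df − Dn = 1525416 − 802838 ≈ 722578 mm.
Ratio = 722578 / 64998 ≈ 11.1.

11.1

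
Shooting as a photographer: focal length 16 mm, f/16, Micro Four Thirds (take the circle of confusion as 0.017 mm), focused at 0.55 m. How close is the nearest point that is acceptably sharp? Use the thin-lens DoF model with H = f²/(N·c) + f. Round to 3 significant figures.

Hyperfocal distance H = f²/(N·c) + f = 16²/(16 × 0.017) + 16 = 256/0.272 + 16 ≈ 957.2 mm ≈ 0.957 m.
Near limit Dn = s·(H − f)/(H + s − 2f) = 550 × (957.2 − 16) / (957.2 + 550 − 2 × 16) = 550 × 941.2 / 1475.2 ≈ 350.91 mm.

351 mm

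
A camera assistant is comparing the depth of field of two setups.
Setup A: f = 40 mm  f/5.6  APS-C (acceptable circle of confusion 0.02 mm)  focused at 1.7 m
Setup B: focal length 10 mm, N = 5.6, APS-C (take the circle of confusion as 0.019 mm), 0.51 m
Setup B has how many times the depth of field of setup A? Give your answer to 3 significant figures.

1.89

Setup A: H = 40²/(5.6×0.02) + 40 ≈ 14325.7 mm; DoF = Df − Dn = 1923.51 − 1523.02 ≈ 400.49 mm.
Setup B: H = 10²/(5.6×0.019) + 10 ≈ 949.8 mm; DoF = Df − Dn = 1089.74 − 332.90 ≈ 756.84 mm.
Ratio = 756.84 / 400.49 ≈ 1.89.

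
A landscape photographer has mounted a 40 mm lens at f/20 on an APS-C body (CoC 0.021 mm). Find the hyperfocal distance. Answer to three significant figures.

Hyperfocal distance H = f²/(N·c) + f = 40²/(20 × 0.021) + 40 = 1600/0.42 + 40 ≈ 3849.5 mm ≈ 3.85 m.

3.85 m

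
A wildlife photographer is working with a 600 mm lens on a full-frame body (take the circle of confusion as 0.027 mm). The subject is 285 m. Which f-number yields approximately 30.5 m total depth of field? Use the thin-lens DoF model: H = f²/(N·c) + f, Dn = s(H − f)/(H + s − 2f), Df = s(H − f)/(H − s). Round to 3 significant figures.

f/2.50

Write h = H − f = f²/(N·c). The thin-lens limits are Dn = s·h/(h + (s−f)) and Df = s·h/(h − (s−f)), so DoF = Df − Dn = 2·s·(s−f)·h / (h² − (s−f)²).
That is a quadratic in h: DoF·h² − 2·s·(s−f)·h − DoF·(s−f)² = 0 ⇒ h = (s−f)·(s + √(s² + DoF²)) / DoF = 284400 × (285000 + √(285000² + 30500²)) / 30500 = 284400 × (285000 + 286627) / 30500 ≈ 5330191 mm.
Then N = f²/(c·h) = 600² / (0.027 × 5330191) = 360000 / 143915 ≈ 2.50.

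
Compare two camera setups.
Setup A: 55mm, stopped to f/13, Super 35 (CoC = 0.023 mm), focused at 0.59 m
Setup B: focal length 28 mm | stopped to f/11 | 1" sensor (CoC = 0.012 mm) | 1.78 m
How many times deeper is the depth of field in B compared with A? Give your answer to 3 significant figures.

18.4

Setup A: H = 55²/(13×0.023) + 55 ≈ 10172.1 mm; DoF = Df − Dn = 622.942 − 560.367 ≈ 62.575 mm.
Setup B: H = 28²/(11×0.012) + 28 ≈ 5967.4 mm; DoF = Df − Dn = 2524.7 − 1374.5 ≈ 1150.2 mm.
Ratio = 1150.2 / 62.575 ≈ 18.4.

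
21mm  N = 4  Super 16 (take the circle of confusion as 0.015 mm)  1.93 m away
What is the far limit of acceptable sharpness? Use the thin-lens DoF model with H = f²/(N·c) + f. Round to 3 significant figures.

Hyperfocal distance H = f²/(N·c) + f = 21²/(4 × 0.015) + 21 = 441/0.06 + 21 ≈ 7371.0 mm ≈ 7.371 m.
Far limit Df = s·(H − f)/(H − s) = 1930 × (7371.0 − 21) / (7371.0 − 1930) = 1930 × 7350.0 / 5441.0 ≈ 2607.1 mm ≈ 2.61 m.

2.61 m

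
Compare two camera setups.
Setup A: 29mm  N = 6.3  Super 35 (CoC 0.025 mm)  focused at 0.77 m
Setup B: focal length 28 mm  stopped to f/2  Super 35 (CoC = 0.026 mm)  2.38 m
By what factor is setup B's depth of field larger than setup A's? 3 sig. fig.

3.49

Setup A: H = 29²/(6.3×0.025) + 29 ≈ 5368.7 mm; DoF = Df − Dn = 894.07 − 676.17 ≈ 217.90 mm.
Setup B: H = 28²/(2×0.026) + 28 ≈ 15104.9 mm; DoF = Df − Dn = 2819.91 − 2058.82 ≈ 761.09 mm.
Ratio = 761.09 / 217.90 ≈ 3.49.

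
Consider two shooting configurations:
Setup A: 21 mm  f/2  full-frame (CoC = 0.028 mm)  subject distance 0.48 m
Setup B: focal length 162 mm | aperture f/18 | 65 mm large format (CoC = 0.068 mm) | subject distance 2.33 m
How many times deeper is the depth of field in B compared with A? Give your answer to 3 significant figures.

8.48

Setup A: H = 21²/(2×0.028) + 21 ≈ 7896.0 mm; DoF = Df − Dn = 509.709 − 453.564 ≈ 56.145 mm.
Setup B: H = 162²/(18×0.068) + 162 ≈ 21603.2 mm; DoF = Df − Dn = 2592.10 − 2116.04 ≈ 476.06 mm.
Ratio = 476.06 / 56.145 ≈ 8.48.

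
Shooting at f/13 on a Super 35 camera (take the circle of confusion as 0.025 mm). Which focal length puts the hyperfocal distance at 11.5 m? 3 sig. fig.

61.0 mm

From H = f²/(N·c) + f, with f ≪ H: f ≈ √(H·N·c) = √(11500 × 13 × 0.025) = √3737.5 ≈ 61.14 mm.
Exact: f² + N·c·f − N·c·H = 0 ⇒ f = (−N·c + √((N·c)² + 4·N·c·H))/2 = (−0.325 + √14950)/2 ≈ 60.973 mm ≈ 61.0 mm.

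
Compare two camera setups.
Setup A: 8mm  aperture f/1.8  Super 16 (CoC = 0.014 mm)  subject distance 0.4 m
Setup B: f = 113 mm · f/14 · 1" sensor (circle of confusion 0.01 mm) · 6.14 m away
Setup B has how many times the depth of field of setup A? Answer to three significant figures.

6.44

Setup A: H = 8²/(1.8×0.014) + 8 ≈ 2547.7 mm; DoF = Df − Dn = 473.01 − 346.52 ≈ 126.49 mm.
Setup B: H = 113²/(14×0.01) + 113 ≈ 91320.1 mm; DoF = Df − Dn = 6574.44 − 5759.42 ≈ 815.02 mm.
Ratio = 815.02 / 126.49 ≈ 6.44.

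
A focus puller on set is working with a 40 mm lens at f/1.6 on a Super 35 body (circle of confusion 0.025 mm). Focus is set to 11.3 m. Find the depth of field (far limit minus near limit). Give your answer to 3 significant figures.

6.91 m

Hyperfocal distance H = f²/(N·c) + f = 40²/(1.6 × 0.025) + 40 = 1600/0.04 + 40 ≈ 40040.0 mm ≈ 40.04 m.
Near limit Dn = s·(H − f)/(H + s − 2f) = 11300 × (40040.0 − 40) / (40040.0 + 11300 − 2 × 40) = 11300 × 40000.0 / 51260.0 ≈ 8817.8 mm.
Far limit Df = s·(H − f)/(H − s) = 11300 × (40040.0 − 40) / (40040.0 − 11300) = 11300 × 40000.0 / 28740.0 ≈ 15727.2 mm.
Depth of field = Df − Dn = 15727.2 − 8817.8 ≈ 6909.4 mm ≈ 6.91 m.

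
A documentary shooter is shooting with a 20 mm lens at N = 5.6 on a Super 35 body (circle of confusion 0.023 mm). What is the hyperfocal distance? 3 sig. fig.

3.13 m

Hyperfocal distance H = f²/(N·c) + f = 20²/(5.6 × 0.023) + 20 = 400/0.1288 + 20 ≈ 3125.6 mm ≈ 3.13 m.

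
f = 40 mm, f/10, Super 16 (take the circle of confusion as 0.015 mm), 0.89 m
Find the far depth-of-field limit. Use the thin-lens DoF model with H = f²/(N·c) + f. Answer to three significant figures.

0.967 m

Hyperfocal distance H = f²/(N·c) + f = 40²/(10 × 0.015) + 40 = 1600/0.15 + 40 ≈ 10706.7 mm ≈ 10.71 m.
Far limit Df = s·(H − f)/(H − s) = 890 × (10706.7 − 40) / (10706.7 − 890) = 890 × 10666.7 / 9816.7 ≈ 967.06 mm ≈ 0.967 m.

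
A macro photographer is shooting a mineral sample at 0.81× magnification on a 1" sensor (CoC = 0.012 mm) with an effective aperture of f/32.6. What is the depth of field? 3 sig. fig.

1.19 mm

At magnification m, DoF ≈ 2·N_eff·c/m² = 2 × 32.6 × 0.012 / 0.81² = 0.7824 / 0.6561 ≈ 1.19 mm.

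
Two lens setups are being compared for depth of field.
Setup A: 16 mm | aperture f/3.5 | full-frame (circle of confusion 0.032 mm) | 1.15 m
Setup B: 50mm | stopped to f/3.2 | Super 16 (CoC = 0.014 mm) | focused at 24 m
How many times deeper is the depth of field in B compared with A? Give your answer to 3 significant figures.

16.7

Setup A: H = 16²/(3.5×0.032) + 16 ≈ 2301.7 mm; DoF = Df − Dn = 2282.3 − 768.7 ≈ 1513.6 mm.
Setup B: H = 50²/(3.2×0.014) + 50 ≈ 55853.6 mm; DoF = Df − Dn = 42045 − 16793 ≈ 25252 mm.
Ratio = 25252 / 1513.6 ≈ 16.7.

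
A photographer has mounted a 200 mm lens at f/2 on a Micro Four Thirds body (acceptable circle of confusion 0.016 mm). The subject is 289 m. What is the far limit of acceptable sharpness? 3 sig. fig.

376 m

Hyperfocal distance H = f²/(N·c) + f = 200²/(2 × 0.016) + 200 = 40000/0.032 + 200 ≈ 1250200.0 mm ≈ 1250 m.
Far limit Df = s·(H − f)/(H − s) = 289000 × (1250200.0 − 200) / (1250200.0 − 289000) = 289000 × 1250000.0 / 961200.0 ≈ 375832 mm ≈ 376 m.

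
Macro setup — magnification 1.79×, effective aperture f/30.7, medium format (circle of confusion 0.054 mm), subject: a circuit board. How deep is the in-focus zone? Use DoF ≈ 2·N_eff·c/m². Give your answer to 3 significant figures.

At magnification m, DoF ≈ 2·N_eff·c/m² = 2 × 30.7 × 0.054 / 1.79² = 3.316 / 3.204 ≈ 1.03 mm.

1.03 mm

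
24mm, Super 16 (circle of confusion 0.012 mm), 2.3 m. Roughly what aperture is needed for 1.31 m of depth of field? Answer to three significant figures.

Write h = H − f = f²/(N·c). The thin-lens limits are Dn = s·h/(h + (s−f)) and Df = s·h/(h − (s−f)), so DoF = Df − Dn = 2·s·(s−f)·h / (h² − (s−f)²).
That is a quadratic in h: DoF·h² − 2·s·(s−f)·h − DoF·(s−f)² = 0 ⇒ h = (s−f)·(s + √(s² + DoF²)) / DoF = 2276 × (2300 + √(2300² + 1310²)) / 1310 = 2276 × (2300 + 2646.90) / 1310 ≈ 8594.8 mm.
Then N = f²/(c·h) = 24² / (0.012 × 8594.8) = 576 / 103.14 ≈ 5.58.

f/5.58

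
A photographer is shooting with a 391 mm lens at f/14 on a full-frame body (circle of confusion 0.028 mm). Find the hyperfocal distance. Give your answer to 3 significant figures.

390 m

Hyperfocal distance H = f²/(N·c) + f = 391²/(14 × 0.028) + 391 = 152881/0.392 + 391 ≈ 390393.6 mm ≈ 390 m.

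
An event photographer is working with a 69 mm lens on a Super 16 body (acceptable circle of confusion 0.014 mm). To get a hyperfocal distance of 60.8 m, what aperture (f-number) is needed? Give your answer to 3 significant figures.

f/5.60

Rearrange H = f²/(N·c) + f for N: N = f² / ((H − f)·c).
N = 69² / ((60800 − 69) × 0.014) = 4761 / 850.2 ≈ 5.60.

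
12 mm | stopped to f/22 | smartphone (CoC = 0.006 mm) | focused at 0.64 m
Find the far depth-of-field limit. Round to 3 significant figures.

1.51 m

Hyperfocal distance H = f²/(N·c) + f = 12²/(22 × 0.006) + 12 = 144/0.132 + 12 ≈ 1102.9 mm ≈ 1.103 m.
Far limit Df = s·(H − f)/(H − s) = 640 × (1102.9 − 12) / (1102.9 − 640) = 640 × 1090.9 / 462.9 ≈ 1508.2 mm ≈ 1.51 m.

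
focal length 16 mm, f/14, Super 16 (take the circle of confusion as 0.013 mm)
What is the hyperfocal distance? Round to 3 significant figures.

1.42 m

Hyperfocal distance H = f²/(N·c) + f = 16²/(14 × 0.013) + 16 = 256/0.182 + 16 ≈ 1422.6 mm ≈ 1.42 m.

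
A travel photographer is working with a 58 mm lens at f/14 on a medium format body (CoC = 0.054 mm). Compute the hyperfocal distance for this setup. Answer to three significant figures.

Hyperfocal distance H = f²/(N·c) + f = 58²/(14 × 0.054) + 58 = 3364/0.756 + 58 ≈ 4507.7 mm ≈ 4.51 m.

4.51 m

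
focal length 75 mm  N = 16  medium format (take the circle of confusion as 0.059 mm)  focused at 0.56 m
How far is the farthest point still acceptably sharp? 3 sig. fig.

Hyperfocal distance H = f²/(N·c) + f = 75²/(16 × 0.059) + 75 = 5625/0.944 + 75 ≈ 6033.7 mm ≈ 6.034 m.
Far limit Df = s·(H − f)/(H − s) = 560 × (6033.7 − 75) / (6033.7 − 560) = 560 × 5958.7 / 5473.7 ≈ 609.62 mm ≈ 0.610 m.

0.610 m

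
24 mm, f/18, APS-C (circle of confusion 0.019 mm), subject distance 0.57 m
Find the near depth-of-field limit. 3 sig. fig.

Hyperfocal distance H = f²/(N·c) + f = 24²/(18 × 0.019) + 24 = 576/0.342 + 24 ≈ 1708.2 mm ≈ 1.708 m.
Near limit Dn = s·(H − f)/(H + s − 2f) = 570 × (1708.2 − 24) / (1708.2 + 570 − 2 × 24) = 570 × 1684.2 / 2230.2 ≈ 430.45 mm.

430 mm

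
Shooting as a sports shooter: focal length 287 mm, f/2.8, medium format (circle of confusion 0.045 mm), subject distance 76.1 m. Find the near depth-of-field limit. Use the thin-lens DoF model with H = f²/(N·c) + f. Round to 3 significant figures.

68.2 m

Hyperfocal distance H = f²/(N·c) + f = 287²/(2.8 × 0.045) + 287 = 82369/0.126 + 287 ≈ 654009.2 mm ≈ 654.0 m.
Near limit Dn = s·(H − f)/(H + s − 2f) = 76100 × (654009.2 − 287) / (654009.2 + 76100 − 2 × 287) = 76100 × 653722.2 / 729535.2 ≈ 68192 mm ≈ 68.2 m.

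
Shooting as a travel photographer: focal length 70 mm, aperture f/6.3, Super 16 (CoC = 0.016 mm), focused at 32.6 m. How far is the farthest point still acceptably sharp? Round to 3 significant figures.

98.5 m

Hyperfocal distance H = f²/(N·c) + f = 70²/(6.3 × 0.016) + 70 = 4900/0.1008 + 70 ≈ 48681.1 mm ≈ 48.68 m.
Far limit Df = s·(H − f)/(H − s) = 32600 × (48681.1 − 70) / (48681.1 − 32600) = 32600 × 48611.1 / 16081.1 ≈ 98546 mm ≈ 98.5 m.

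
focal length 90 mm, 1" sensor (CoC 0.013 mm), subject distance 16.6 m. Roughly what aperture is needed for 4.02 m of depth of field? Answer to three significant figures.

Write h = H − f = f²/(N·c). The thin-lens limits are Dn = s·h/(h + (s−f)) and Df = s·h/(h − (s−f)), so DoF = Df − Dn = 2·s·(s−f)·h / (h² − (s−f)²).
That is a quadratic in h: DoF·h² − 2·s·(s−f)·h − DoF·(s−f)² = 0 ⇒ h = (s−f)·(s + √(s² + DoF²)) / DoF = 16510 × (16600 + √(16600² + 4020²)) / 4020 = 16510 × (16600 + 17079.8) / 4020 ≈ 138322 mm.
Then N = f²/(c·h) = 90² / (0.013 × 138322) = 8100 / 1798.2 ≈ 4.50.

f/4.50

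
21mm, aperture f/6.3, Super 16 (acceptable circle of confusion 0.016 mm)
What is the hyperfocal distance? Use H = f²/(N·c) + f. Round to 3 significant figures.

Hyperfocal distance H = f²/(N·c) + f = 21²/(6.3 × 0.016) + 21 = 441/0.1008 + 21 ≈ 4396.0 mm ≈ 4.40 m.

4.40 m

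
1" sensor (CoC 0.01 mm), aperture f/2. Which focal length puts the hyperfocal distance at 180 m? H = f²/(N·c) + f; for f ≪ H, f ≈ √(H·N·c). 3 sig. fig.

From H = f²/(N·c) + f, with f ≪ H: f ≈ √(H·N·c) = √(180000 × 2 × 0.01) = √3600.0 ≈ 60.00 mm.
The +f correction barely moves this — solving exactly, f² + N·c·f − N·c·H = 0 ⇒ f = (−N·c + √((N·c)² + 4·N·c·H))/2 = (−0.02 + √14400)/2 ≈ 59.990 mm, so f ≈ 60.0 mm.

60.0 mm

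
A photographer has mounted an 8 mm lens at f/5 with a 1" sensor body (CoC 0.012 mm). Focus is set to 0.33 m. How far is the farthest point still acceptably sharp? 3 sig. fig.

Hyperfocal distance H = f²/(N·c) + f = 8²/(5 × 0.012) + 8 = 64/0.06 + 8 ≈ 1074.7 mm ≈ 1.075 m.
Far limit Df = s·(H − f)/(H − s) = 330 × (1074.7 − 8) / (1074.7 − 330) = 330 × 1066.7 / 744.7 ≈ 472.69 mm.

473 mm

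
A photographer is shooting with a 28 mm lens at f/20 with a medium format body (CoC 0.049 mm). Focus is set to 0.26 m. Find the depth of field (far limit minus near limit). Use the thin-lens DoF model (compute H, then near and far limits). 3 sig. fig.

Hyperfocal distance H = f²/(N·c) + f = 28²/(20 × 0.049) + 28 = 784/0.98 + 28 ≈ 828.0 mm ≈ 0.828 m.
Near limit Dn = s·(H − f)/(H + s − 2f) = 260 × (828.0 − 28) / (828.0 + 260 − 2 × 28) = 260 × 800.0 / 1032.0 ≈ 201.55 mm.
Far limit Df = s·(H − f)/(H − s) = 260 × (828.0 − 28) / (828.0 − 260) = 260 × 800.0 / 568.0 ≈ 366.20 mm.
Depth of field = Df − Dn = 366.20 − 201.55 ≈ 164.65 mm.

165 mm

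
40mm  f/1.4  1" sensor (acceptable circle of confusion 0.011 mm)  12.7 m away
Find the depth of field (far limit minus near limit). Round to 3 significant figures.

Hyperfocal distance H = f²/(N·c) + f = 40²/(1.4 × 0.011) + 40 = 1600/0.0154 + 40 ≈ 103936.1 mm ≈ 103.9 m.
Near limit Dn = s·(H − f)/(H + s − 2f) = 12700 × (103936.1 − 40) / (103936.1 + 12700 − 2 × 40) = 12700 × 103896.1 / 116556.1 ≈ 11320.6 mm.
Far limit Df = s·(H − f)/(H − s) = 12700 × (103936.1 − 40) / (103936.1 − 12700) = 12700 × 103896.1 / 91236.1 ≈ 14462.3 mm.
Depth of field = Df − Dn = 14462.3 − 11320.6 ≈ 3141.7 mm ≈ 3.14 m.

3.14 m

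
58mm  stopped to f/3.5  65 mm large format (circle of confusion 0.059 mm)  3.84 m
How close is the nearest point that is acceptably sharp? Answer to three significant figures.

3.12 m

Hyperfocal distance H = f²/(N·c) + f = 58²/(3.5 × 0.059) + 58 = 3364/0.2065 + 58 ≈ 16348.6 mm ≈ 16.35 m.
Near limit Dn = s·(H − f)/(H + s − 2f) = 3840 × (16348.6 − 58) / (16348.6 + 3840 − 2 × 58) = 3840 × 16290.6 / 20072.6 ≈ 3116.5 mm ≈ 3.12 m.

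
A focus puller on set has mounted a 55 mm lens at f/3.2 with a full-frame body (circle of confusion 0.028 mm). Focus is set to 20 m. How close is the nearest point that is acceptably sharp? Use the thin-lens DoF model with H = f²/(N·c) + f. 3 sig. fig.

12.6 m

Hyperfocal distance H = f²/(N·c) + f = 55²/(3.2 × 0.028) + 55 = 3025/0.0896 + 55 ≈ 33816.2 mm ≈ 33.82 m.
Near limit Dn = s·(H − f)/(H + s − 2f) = 20000 × (33816.2 − 55) / (33816.2 + 20000 − 2 × 55) = 20000 × 33761.2 / 53706.2 ≈ 12573 mm ≈ 12.6 m.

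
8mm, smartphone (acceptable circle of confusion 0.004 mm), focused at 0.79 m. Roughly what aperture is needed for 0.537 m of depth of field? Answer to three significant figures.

f/6.30

Write h = H − f = f²/(N·c). The thin-lens limits are Dn = s·h/(h + (s−f)) and Df = s·h/(h − (s−f)), so DoF = Df − Dn = 2·s·(s−f)·h / (h² − (s−f)²).
That is a quadratic in h: DoF·h² − 2·s·(s−f)·h − DoF·(s−f)² = 0 ⇒ h = (s−f)·(s + √(s² + DoF²)) / DoF = 782 × (790 + √(790² + 537²)) / 537 = 782 × (790 + 955.232) / 537 ≈ 2541.5 mm.
Then N = f²/(c·h) = 8² / (0.004 × 2541.5) = 64 / 10.166 ≈ 6.30.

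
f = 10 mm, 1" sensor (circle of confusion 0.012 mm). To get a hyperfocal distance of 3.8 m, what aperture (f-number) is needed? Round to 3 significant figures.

f/2.20

Rearrange H = f²/(N·c) + f for N: N = f² / ((H − f)·c).
N = 10² / ((3800 − 10) × 0.012) = 100 / 45.48 ≈ 2.20.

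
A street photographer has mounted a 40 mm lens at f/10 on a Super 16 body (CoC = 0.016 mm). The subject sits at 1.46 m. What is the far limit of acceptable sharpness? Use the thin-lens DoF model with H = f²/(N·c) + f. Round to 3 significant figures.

1.70 m

Hyperfocal distance H = f²/(N·c) + f = 40²/(10 × 0.016) + 40 = 1600/0.16 + 40 ≈ 10040.0 mm ≈ 10.04 m.
Far limit Df = s·(H − f)/(H − s) = 1460 × (10040.0 − 40) / (10040.0 − 1460) = 1460 × 10000.0 / 8580.0 ≈ 1701.6 mm ≈ 1.70 m.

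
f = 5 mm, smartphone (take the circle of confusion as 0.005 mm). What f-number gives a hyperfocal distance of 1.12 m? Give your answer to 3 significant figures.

Rearrange H = f²/(N·c) + f for N: N = f² / ((H − f)·c).
N = 5² / ((1120 − 5) × 0.005) = 25 / 5.575 ≈ 4.48.

f/4.48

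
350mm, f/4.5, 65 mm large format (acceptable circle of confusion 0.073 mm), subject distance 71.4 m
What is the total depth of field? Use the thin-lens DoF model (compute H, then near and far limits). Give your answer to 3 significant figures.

Hyperfocal distance H = f²/(N·c) + f = 350²/(4.5 × 0.073) + 350 = 122500/0.3285 + 350 ≈ 373257.2 mm ≈ 373.3 m.
Near limit Dn = s·(H − f)/(H + s − 2f) = 71400 × (373257.2 − 350) / (373257.2 + 71400 − 2 × 350) = 71400 × 372907.2 / 443957.2 ≈ 59973 mm.
Far limit Df = s·(H − f)/(H − s) = 71400 × (373257.2 − 350) / (373257.2 − 71400) = 71400 × 372907.2 / 301857.2 ≈ 88206 mm.
Depth of field = Df − Dn = 88206 − 59973 ≈ 28233 mm ≈ 28.2 m.

28.2 m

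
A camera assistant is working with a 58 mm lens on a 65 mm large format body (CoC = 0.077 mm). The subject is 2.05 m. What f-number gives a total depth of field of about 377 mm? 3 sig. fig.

f/2.00

Write h = H − f = f²/(N·c). The thin-lens limits are Dn = s·h/(h + (s−f)) and Df = s·h/(h − (s−f)), so DoF = Df − Dn = 2·s·(s−f)·h / (h² − (s−f)²).
That is a quadratic in h: DoF·h² − 2·s·(s−f)·h − DoF·(s−f)² = 0 ⇒ h = (s−f)·(s + √(s² + DoF²)) / DoF = 1992 × (2050 + √(2050² + 377²)) / 377 = 1992 × (2050 + 2084.38) / 377 ≈ 21845 mm.
Then N = f²/(c·h) = 58² / (0.077 × 21845) = 3364 / 1682.1 ≈ 2.00.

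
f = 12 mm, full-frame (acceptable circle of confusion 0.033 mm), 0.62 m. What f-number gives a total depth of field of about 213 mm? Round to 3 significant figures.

Write h = H − f = f²/(N·c). The thin-lens limits are Dn = s·h/(h + (s−f)) and Df = s·h/(h − (s−f)), so DoF = Df − Dn = 2·s·(s−f)·h / (h² − (s−f)²).
That is a quadratic in h: DoF·h² − 2·s·(s−f)·h − DoF·(s−f)² = 0 ⇒ h = (s−f)·(s + √(s² + DoF²)) / DoF = 608 × (620 + √(620² + 213²)) / 213 = 608 × (620 + 655.568) / 213 ≈ 3641.1 mm.
Then N = f²/(c·h) = 12² / (0.033 × 3641.1) = 144 / 120.15 ≈ 1.20.

f/1.20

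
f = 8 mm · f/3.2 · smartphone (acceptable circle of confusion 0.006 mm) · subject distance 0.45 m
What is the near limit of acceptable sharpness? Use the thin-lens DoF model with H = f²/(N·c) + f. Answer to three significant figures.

Hyperfocal distance H = f²/(N·c) + f = 8²/(3.2 × 0.006) + 8 = 64/0.0192 + 8 ≈ 3341.3 mm ≈ 3.341 m.
Near limit Dn = s·(H − f)/(H + s − 2f) = 450 × (3341.3 − 8) / (3341.3 + 450 − 2 × 8) = 450 × 3333.3 / 3775.3 ≈ 397.32 mm.

397 mm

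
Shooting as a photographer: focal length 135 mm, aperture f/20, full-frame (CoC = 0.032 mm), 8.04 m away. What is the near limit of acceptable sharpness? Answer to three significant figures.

6.29 m

Hyperfocal distance H = f²/(N·c) + f = 135²/(20 × 0.032) + 135 = 18225/0.64 + 135 ≈ 28611.6 mm ≈ 28.61 m.
Near limit Dn = s·(H − f)/(H + s − 2f) = 8040 × (28611.6 − 135) / (28611.6 + 8040 − 2 × 135) = 8040 × 28476.6 / 36381.6 ≈ 6293.1 mm ≈ 6.29 m.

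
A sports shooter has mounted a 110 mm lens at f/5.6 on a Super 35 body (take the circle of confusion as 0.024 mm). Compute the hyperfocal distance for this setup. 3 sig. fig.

Hyperfocal distance H = f²/(N·c) + f = 110²/(5.6 × 0.024) + 110 = 12100/0.1344 + 110 ≈ 90139.8 mm ≈ 90.1 m.

90.1 m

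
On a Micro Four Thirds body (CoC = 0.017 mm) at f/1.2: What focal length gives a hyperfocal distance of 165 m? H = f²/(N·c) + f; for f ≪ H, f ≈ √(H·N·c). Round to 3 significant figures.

58.0 mm

From H = f²/(N·c) + f, with f ≪ H: f ≈ √(H·N·c) = √(165000 × 1.2 × 0.017) = √3366.0 ≈ 58.02 mm.
The +f correction barely moves this — solving exactly, f² + N·c·f − N·c·H = 0 ⇒ f = (−N·c + √((N·c)² + 4·N·c·H))/2 = (−0.0204 + √13464)/2 ≈ 58.007 mm, so f ≈ 58.0 mm.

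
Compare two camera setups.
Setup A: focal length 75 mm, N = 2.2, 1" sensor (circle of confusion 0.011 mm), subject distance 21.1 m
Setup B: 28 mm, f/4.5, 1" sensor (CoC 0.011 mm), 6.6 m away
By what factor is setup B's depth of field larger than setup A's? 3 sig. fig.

1.72

Setup A: H = 75²/(2.2×0.011) + 75 ≈ 232513.0 mm; DoF = Df − Dn = 23198.4 − 19349.7 ≈ 3848.7 mm.
Setup B: H = 28²/(4.5×0.011) + 28 ≈ 15866.4 mm; DoF = Df − Dn = 11280.9 − 4664.5 ≈ 6616.4 mm.
Ratio = 6616.4 / 3848.7 ≈ 1.72.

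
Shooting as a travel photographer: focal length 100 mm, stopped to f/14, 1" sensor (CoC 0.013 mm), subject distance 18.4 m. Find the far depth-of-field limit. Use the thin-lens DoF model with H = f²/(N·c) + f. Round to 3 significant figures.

27.6 m

Hyperfocal distance H = f²/(N·c) + f = 100²/(14 × 0.013) + 100 = 10000/0.182 + 100 ≈ 55045.1 mm ≈ 55.05 m.
Far limit Df = s·(H − f)/(H − s) = 18400 × (55045.1 − 100) / (55045.1 − 18400) = 18400 × 54945.1 / 36645.1 ≈ 27589 mm ≈ 27.6 m.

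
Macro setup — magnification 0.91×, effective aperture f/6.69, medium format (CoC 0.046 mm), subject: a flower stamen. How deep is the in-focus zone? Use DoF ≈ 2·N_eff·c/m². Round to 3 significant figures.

At magnification m, DoF ≈ 2·N_eff·c/m² = 2 × 6.69 × 0.046 / 0.91² = 0.6155 / 0.8281 ≈ 0.743 mm.

0.743 mm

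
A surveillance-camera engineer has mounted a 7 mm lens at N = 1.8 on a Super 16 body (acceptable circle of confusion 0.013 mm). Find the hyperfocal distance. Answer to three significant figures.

Hyperfocal distance H = f²/(N·c) + f = 7²/(1.8 × 0.013) + 7 = 49/0.0234 + 7 ≈ 2101.0 mm ≈ 2.10 m.

2.10 m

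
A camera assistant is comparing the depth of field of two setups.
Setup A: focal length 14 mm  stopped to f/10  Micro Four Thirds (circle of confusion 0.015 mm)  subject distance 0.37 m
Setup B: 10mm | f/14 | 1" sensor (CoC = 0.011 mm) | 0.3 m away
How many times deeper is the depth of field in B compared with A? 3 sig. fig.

Setup A: H = 14²/(10×0.015) + 14 ≈ 1320.7 mm; DoF = Df − Dn = 508.56 − 290.78 ≈ 217.78 mm.
Setup B: H = 10²/(14×0.011) + 10 ≈ 659.4 mm; DoF = Df − Dn = 542.10 − 207.38 ≈ 334.72 mm.
Ratio = 334.72 / 217.78 ≈ 1.54.

1.54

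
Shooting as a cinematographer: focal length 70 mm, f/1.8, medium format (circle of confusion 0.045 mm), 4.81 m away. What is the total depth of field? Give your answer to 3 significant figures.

0.758 m

Hyperfocal distance H = f²/(N·c) + f = 70²/(1.8 × 0.045) + 70 = 4900/0.081 + 70 ≈ 60563.8 mm ≈ 60.56 m.
Near limit Dn = s·(H − f)/(H + s − 2f) = 4810 × (60563.8 − 70) / (60563.8 + 4810 − 2 × 70) = 4810 × 60493.8 / 65233.8 ≈ 4460.50 mm.
Far limit Df = s·(H − f)/(H − s) = 4810 × (60563.8 − 70) / (60563.8 − 4810) = 4810 × 60493.8 / 55753.8 ≈ 5218.93 mm.
Depth of field = Df − Dn = 5218.93 − 4460.50 ≈ 758.43 mm ≈ 0.758 m.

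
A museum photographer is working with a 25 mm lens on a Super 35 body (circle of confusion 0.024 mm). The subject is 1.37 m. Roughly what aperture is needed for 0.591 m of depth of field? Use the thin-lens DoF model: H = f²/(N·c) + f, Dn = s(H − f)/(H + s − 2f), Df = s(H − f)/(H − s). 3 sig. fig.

f/4

Write h = H − f = f²/(N·c). The thin-lens limits are Dn = s·h/(h + (s−f)) and Df = s·h/(h − (s−f)), so DoF = Df − Dn = 2·s·(s−f)·h / (h² − (s−f)²).
That is a quadratic in h: DoF·h² − 2·s·(s−f)·h − DoF·(s−f)² = 0 ⇒ h = (s−f)·(s + √(s² + DoF²)) / DoF = 1345 × (1370 + √(1370² + 591²)) / 591 = 1345 × (1370 + 1492.04) / 591 ≈ 6513.4 mm.
Then N = f²/(c·h) = 25² / (0.024 × 6513.4) = 625 / 156.32 ≈ 4.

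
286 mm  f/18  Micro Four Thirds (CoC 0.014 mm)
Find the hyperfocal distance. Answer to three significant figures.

325 m

Hyperfocal distance H = f²/(N·c) + f = 286²/(18 × 0.014) + 286 = 81796/0.252 + 286 ≈ 324873.3 mm ≈ 325 m.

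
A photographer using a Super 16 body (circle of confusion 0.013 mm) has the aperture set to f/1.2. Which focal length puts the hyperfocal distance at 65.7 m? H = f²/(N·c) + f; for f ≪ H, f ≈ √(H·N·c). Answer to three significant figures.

32.0 mm

From H = f²/(N·c) + f, with f ≪ H: f ≈ √(H·N·c) = √(65700 × 1.2 × 0.013) = √1024.9 ≈ 32.01 mm.
The +f correction barely moves this — solving exactly, f² + N·c·f − N·c·H = 0 ⇒ f = (−N·c + √((N·c)² + 4·N·c·H))/2 = (−0.0156 + √4099.7)/2 ≈ 32.007 mm, so f ≈ 32.0 mm.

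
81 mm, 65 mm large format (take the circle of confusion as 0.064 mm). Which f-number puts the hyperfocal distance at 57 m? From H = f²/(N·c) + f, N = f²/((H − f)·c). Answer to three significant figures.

f/1.80

Rearrange H = f²/(N·c) + f for N: N = f² / ((H − f)·c).
N = 81² / ((57000 − 81) × 0.064) = 6561 / 3643 ≈ 1.80.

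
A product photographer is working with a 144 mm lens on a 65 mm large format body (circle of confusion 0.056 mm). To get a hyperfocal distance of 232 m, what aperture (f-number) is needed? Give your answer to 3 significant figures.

Rearrange H = f²/(N·c) + f for N: N = f² / ((H − f)·c).
N = 144² / ((232000 − 144) × 0.056) = 20736 / 12984 ≈ 1.60.

f/1.60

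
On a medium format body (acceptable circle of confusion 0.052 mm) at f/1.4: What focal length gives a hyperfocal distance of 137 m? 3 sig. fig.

99.8 mm

From H = f²/(N·c) + f, with f ≪ H: f ≈ √(H·N·c) = √(137000 × 1.4 × 0.052) = √9973.6 ≈ 99.87 mm.
Exact: f² + N·c·f − N·c·H = 0 ⇒ f = (−N·c + √((N·c)² + 4·N·c·H))/2 = (−0.0728 + √39894)/2 ≈ 99.832 mm ≈ 99.8 mm.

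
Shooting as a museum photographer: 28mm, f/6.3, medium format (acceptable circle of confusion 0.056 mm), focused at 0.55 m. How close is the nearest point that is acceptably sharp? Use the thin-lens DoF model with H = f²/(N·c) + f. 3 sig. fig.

Hyperfocal distance H = f²/(N·c) + f = 28²/(6.3 × 0.056) + 28 = 784/0.3528 + 28 ≈ 2250.2 mm ≈ 2.250 m.
Near limit Dn = s·(H − f)/(H + s − 2f) = 550 × (2250.2 − 28) / (2250.2 + 550 − 2 × 28) = 550 × 2222.2 / 2744.2 ≈ 445.38 mm.

445 mm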